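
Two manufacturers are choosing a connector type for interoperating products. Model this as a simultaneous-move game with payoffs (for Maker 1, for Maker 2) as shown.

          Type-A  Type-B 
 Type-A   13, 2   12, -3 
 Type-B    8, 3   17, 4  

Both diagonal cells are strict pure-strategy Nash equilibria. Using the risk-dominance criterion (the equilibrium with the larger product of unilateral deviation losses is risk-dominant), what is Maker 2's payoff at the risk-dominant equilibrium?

At both Type-A: Maker 1 loses 13 − 8 = 5 by deviating; Maker 2 loses 2 − (-3) = 5. Product = 5·5 = 25.
At both Type-B: Maker 1 loses 17 − 12 = 5 by deviating; Maker 2 loses 4 − 3 = 1. Product = 5·1 = 5.
25 > 5, so both Type-A is risk-dominant. Maker 2's payoff there is 2.

2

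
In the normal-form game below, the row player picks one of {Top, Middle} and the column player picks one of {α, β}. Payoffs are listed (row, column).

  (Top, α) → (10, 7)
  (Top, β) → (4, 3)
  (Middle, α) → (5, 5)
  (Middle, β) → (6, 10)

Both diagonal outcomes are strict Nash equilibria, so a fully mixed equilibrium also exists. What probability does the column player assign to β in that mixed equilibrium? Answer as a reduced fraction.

The column player's mix q on α must make the row player indifferent between Top and Middle.
The row player's payoff from Top: 10q + 4(1−q). From Middle: 5q + 6(1−q).
Set equal: 5q = 2(1−q) → q = 2/7.
Probability on β is 1 − 2/7 = 5/7.

5/7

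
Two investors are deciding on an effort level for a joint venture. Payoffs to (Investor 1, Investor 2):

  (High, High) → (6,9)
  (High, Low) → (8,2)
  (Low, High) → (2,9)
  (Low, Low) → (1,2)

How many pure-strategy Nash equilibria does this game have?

1

Both High: Investor 1 gets 6 (best alternative 2); Investor 2 gets 9 (best alternative 2). Neither deviates — NE.
Both Low is not a NE: Investor 1 would switch to High (8 > 1).
No other cell survives both best-response checks, so there is 1 pure NE.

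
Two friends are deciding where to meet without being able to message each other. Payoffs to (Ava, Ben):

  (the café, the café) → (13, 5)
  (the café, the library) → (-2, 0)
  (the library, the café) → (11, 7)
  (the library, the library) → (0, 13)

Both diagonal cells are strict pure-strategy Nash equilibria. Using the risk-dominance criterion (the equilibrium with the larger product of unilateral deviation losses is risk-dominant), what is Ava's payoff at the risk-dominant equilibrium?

0

At both the café: Ava loses 13 − 11 = 2 by deviating; Ben loses 5 − 0 = 5. Product = 2·5 = 10.
At both the library: Ava loses 0 − (-2) = 2 by deviating; Ben loses 13 − 7 = 6. Product = 2·6 = 12.
12 > 10, so both the library is risk-dominant. Ava's payoff there is 0.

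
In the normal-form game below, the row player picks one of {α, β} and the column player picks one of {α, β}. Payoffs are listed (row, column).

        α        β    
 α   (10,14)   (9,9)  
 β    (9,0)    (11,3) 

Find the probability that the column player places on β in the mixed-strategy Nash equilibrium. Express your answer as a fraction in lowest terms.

The column player's mix q on α must make the row player indifferent between α and β.
The row player's payoff from α: 10q + 9(1−q). From β: 9q + 11(1−q).
Set equal: 1q = 2(1−q) → q = 2/3.
Probability on β is 1 − 2/3 = 1/3.

1/3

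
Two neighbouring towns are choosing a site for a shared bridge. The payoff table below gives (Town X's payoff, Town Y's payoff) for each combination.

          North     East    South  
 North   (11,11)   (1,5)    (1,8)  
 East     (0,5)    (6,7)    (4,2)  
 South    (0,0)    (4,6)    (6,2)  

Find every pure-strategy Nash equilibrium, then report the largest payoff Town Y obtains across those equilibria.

Both North is a pure NE (Town X: 11 ≥ 0; Town Y: 11 ≥ 8). Town Y gets 11.
Both East is a pure NE (Town X: 6 ≥ 4; Town Y: 7 ≥ 5). Town Y gets 7.
Every other cell has a profitable deviation for at least one player. Highest of {11, 7} is 11.

11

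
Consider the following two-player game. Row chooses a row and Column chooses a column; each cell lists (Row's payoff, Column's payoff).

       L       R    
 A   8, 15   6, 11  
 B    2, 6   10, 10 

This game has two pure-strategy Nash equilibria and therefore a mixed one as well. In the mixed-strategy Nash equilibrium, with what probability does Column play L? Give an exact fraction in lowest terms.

2/5

Column's mix q on L must make Row indifferent between A and B.
Row's payoff from A: 8q + 6(1−q). From B: 2q + 10(1−q).
Set equal: 6q = 4(1−q) → q = 4/10 = 2/5.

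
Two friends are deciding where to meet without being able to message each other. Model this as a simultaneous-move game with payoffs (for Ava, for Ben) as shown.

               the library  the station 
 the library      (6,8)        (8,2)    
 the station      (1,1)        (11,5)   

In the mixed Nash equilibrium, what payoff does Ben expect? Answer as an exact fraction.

Ava mixes with probability p on the library, chosen so Ben is indifferent: 8p + 1(1−p) = 2p + 5(1−p) gives p = 2/5.
Ben's expected payoff is 8·2/5 + 1·3/5 = 19/5.

19/5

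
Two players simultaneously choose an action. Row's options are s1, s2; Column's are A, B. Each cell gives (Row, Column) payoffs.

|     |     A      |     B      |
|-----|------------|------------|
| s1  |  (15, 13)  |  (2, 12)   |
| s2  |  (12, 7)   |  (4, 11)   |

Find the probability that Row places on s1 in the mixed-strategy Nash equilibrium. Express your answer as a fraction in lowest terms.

Row's mix p on s1 must make Column indifferent between A and B.
Column's payoff from A: 13p + 7(1−p). From B: 12p + 11(1−p).
Set equal: 1p = 4(1−p) → p = 4/5.

4/5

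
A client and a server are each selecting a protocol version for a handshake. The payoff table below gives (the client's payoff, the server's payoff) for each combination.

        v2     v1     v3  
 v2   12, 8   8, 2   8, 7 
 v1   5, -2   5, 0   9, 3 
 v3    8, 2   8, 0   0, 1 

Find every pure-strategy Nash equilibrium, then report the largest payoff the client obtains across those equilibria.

12

Both v2 is a pure NE (the client: 12 ≥ 8; the server: 8 ≥ 7). The client gets 12.
(v1, v3) is a pure NE (the client: 9 ≥ 8; the server: 3 ≥ 0). The client gets 9.
Every other cell has a profitable deviation for at least one player. Highest of {12, 9} is 12.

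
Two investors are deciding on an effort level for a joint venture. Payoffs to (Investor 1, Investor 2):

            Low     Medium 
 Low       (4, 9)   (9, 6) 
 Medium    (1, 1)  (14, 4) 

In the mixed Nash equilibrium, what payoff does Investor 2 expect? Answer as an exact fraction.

5

Investor 1 mixes with probability p on Low, chosen so Investor 2 is indifferent: 9p + 1(1−p) = 6p + 4(1−p) gives p = 1/2.
Investor 2's expected payoff is 9·1/2 + 1·1/2 = 5.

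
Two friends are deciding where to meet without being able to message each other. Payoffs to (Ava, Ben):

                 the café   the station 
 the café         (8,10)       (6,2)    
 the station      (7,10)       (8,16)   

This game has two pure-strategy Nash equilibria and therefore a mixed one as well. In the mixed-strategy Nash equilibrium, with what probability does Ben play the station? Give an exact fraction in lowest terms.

Ben's mix q on the café must make Ava indifferent between the café and the station.
Ava's payoff from the café: 8q + 6(1−q). From the station: 7q + 8(1−q).
Set equal: 1q = 2(1−q) → q = 2/3.
Probability on the station is 1 − 2/3 = 1/3.

1/3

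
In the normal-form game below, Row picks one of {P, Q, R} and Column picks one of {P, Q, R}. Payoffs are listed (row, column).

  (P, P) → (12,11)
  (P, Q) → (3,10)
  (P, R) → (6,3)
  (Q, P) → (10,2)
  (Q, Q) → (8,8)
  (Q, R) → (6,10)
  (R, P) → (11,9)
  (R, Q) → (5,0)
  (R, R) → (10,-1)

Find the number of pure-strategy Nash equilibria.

Both P: Row gets 12 (best alternative 11); Column gets 11 (best alternative 10). Neither deviates — NE.
Both Q is not a NE: Column would switch to R (10 > 8).
No other cell survives both best-response checks, so there is 1 pure NE.

1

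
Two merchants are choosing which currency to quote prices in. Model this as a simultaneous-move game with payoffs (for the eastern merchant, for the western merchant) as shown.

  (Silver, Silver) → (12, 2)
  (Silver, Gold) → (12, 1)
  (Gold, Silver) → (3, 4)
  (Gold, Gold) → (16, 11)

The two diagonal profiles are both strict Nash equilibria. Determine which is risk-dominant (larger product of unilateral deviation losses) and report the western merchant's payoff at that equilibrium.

11

At both Silver: the eastern merchant loses 12 − 3 = 9 by deviating; the western merchant loses 2 − 1 = 1. Product = 9·1 = 9.
At both Gold: the eastern merchant loses 16 − 12 = 4 by deviating; the western merchant loses 11 − 4 = 7. Product = 4·7 = 28.
28 > 9, so both Gold is risk-dominant. The western merchant's payoff there is 11.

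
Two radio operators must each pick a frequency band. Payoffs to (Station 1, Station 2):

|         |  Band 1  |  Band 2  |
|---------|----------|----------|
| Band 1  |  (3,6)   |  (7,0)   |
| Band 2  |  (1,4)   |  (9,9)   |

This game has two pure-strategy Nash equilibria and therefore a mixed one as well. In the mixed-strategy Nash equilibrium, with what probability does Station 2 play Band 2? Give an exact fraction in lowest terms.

1/2

Station 2's mix q on Band 1 must make Station 1 indifferent between Band 1 and Band 2.
Station 1's payoff from Band 1: 3q + 7(1−q). From Band 2: 1q + 9(1−q).
Set equal: 2q = 2(1−q) → q = 2/4 = 1/2.
Probability on Band 2 is 1 − 1/2 = 1/2.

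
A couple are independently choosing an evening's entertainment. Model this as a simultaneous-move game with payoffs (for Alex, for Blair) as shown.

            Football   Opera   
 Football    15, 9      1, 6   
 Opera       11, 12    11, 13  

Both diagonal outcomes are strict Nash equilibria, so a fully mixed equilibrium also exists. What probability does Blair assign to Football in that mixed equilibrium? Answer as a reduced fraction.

5/7

Blair's mix q on Football must make Alex indifferent between Football and Opera.
Alex's payoff from Football: 15q + 1(1−q). From Opera: 11q + 11(1−q).
Set equal: 4q = 10(1−q) → q = 10/14 = 5/7.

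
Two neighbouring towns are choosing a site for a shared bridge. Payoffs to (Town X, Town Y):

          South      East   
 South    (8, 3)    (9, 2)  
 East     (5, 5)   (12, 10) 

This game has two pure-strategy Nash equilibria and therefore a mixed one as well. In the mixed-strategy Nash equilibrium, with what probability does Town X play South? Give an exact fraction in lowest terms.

Town X's mix p on South must make Town Y indifferent between South and East.
Town Y's payoff from South: 3p + 5(1−p). From East: 2p + 10(1−p).
Set equal: 1p = 5(1−p) → p = 5/6.

5/6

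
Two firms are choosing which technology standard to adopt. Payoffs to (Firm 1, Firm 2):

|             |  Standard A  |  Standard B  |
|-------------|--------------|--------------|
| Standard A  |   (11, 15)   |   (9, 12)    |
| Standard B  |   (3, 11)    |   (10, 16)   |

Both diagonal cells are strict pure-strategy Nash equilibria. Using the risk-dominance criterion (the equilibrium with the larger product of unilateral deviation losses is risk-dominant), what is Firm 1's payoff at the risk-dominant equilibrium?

At both Standard A: Firm 1 loses 11 − 3 = 8 by deviating; Firm 2 loses 15 − 12 = 3. Product = 8·3 = 24.
At both Standard B: Firm 1 loses 10 − 9 = 1 by deviating; Firm 2 loses 16 − 11 = 5. Product = 1·5 = 5.
24 > 5, so both Standard A is risk-dominant. Firm 1's payoff there is 11.

11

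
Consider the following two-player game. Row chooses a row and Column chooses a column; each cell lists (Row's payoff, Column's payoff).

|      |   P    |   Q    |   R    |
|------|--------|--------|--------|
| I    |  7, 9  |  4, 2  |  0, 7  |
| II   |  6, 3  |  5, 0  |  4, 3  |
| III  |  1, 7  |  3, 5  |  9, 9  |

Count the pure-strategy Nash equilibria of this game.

2

(I, P): Row gets 7 (best alternative 6); Column gets 9 (best alternative 7). Neither deviates — NE.
(III, R): Row gets 9 (best alternative 4); Column gets 9 (best alternative 7). Neither deviates — NE.
(II, Q) is not a NE: Column would switch to P (3 > 0).
No other cell survives both best-response checks, so there are 2 pure NE.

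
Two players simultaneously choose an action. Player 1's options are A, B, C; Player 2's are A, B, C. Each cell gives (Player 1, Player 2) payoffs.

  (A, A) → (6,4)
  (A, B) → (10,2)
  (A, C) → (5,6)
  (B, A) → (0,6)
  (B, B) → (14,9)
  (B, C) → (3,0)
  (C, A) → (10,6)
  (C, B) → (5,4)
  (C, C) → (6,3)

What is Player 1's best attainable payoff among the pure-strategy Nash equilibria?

14

Both B is a pure NE (Player 1: 14 ≥ 10; Player 2: 9 ≥ 6). Player 1 gets 14.
(C, A) is a pure NE (Player 1: 10 ≥ 6; Player 2: 6 ≥ 4). Player 1 gets 10.
Every other cell has a profitable deviation for at least one player. Highest of {14, 10} is 14.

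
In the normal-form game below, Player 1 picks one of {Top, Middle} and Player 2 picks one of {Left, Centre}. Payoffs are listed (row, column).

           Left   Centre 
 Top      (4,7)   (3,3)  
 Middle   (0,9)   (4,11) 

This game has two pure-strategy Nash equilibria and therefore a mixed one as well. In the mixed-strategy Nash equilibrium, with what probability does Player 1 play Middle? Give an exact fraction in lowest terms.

2/3

Player 1's mix p on Top must make Player 2 indifferent between Left and Centre.
Player 2's payoff from Left: 7p + 9(1−p). From Centre: 3p + 11(1−p).
Set equal: 4p = 2(1−p) → p = 2/6 = 1/3.
Probability on Middle is 1 − 1/3 = 2/3.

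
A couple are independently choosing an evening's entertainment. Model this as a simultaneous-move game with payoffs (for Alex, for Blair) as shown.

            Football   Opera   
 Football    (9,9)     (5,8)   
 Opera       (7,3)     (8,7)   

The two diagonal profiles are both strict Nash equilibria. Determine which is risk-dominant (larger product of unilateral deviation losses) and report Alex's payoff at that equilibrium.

8

At both Football: Alex loses 9 − 7 = 2 by deviating; Blair loses 9 − 8 = 1. Product = 2·1 = 2.
At both Opera: Alex loses 8 − 5 = 3 by deviating; Blair loses 7 − 3 = 4. Product = 3·4 = 12.
12 > 2, so both Opera is risk-dominant. Alex's payoff there is 8.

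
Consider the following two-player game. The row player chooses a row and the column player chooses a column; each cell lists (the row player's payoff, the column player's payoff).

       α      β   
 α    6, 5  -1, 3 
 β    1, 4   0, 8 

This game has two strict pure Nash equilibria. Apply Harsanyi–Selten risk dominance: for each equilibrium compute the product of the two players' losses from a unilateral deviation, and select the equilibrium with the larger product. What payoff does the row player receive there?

At both α: the row player loses 6 − 1 = 5 by deviating; the column player loses 5 − 3 = 2. Product = 5·2 = 10.
At both β: the row player loses 0 − (-1) = 1 by deviating; the column player loses 8 − 4 = 4. Product = 1·4 = 4.
10 > 4, so both α is risk-dominant. The row player's payoff there is 6.

6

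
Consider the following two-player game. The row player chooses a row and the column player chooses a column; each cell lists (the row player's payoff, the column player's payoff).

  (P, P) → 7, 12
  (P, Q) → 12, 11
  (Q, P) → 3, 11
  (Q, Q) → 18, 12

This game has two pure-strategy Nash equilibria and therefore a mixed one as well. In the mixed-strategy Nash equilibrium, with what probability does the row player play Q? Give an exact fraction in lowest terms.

The row player's mix p on P must make the column player indifferent between P and Q.
The column player's payoff from P: 12p + 11(1−p). From Q: 11p + 12(1−p).
Set equal: 1p = 1(1−p) → p = 1/2.
Probability on Q is 1 − 1/2 = 1/2.

1/2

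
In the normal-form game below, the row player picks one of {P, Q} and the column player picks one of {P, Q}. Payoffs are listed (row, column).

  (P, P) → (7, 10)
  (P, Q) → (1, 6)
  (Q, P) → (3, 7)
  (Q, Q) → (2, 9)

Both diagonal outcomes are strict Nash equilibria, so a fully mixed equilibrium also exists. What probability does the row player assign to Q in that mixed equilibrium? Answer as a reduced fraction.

The row player's mix p on P must make the column player indifferent between P and Q.
The column player's payoff from P: 10p + 7(1−p). From Q: 6p + 9(1−p).
Set equal: 4p = 2(1−p) → p = 2/6 = 1/3.
Probability on Q is 1 − 1/3 = 2/3.

2/3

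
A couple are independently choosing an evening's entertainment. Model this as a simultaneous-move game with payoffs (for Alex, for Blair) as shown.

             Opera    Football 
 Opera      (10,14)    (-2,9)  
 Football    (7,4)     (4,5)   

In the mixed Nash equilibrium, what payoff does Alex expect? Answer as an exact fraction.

6

Blair mixes with probability q on Opera, chosen so Alex is indifferent: 10q + (-2)(1−q) = 7q + 4(1−q) gives q = 2/3.
Alex's expected payoff (from either row, since indifferent) is 10·2/3 + (-2)·1/3 = 6.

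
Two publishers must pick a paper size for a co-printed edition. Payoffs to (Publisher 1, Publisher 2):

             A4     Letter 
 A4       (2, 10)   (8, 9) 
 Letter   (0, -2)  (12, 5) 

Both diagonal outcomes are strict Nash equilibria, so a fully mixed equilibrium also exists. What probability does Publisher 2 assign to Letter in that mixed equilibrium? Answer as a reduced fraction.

Publisher 2's mix q on A4 must make Publisher 1 indifferent between A4 and Letter.
Publisher 1's payoff from A4: 2q + 8(1−q). From Letter: 0q + 12(1−q).
Set equal: 2q = 4(1−q) → q = 4/6 = 2/3.
Probability on Letter is 1 − 2/3 = 1/3.

1/3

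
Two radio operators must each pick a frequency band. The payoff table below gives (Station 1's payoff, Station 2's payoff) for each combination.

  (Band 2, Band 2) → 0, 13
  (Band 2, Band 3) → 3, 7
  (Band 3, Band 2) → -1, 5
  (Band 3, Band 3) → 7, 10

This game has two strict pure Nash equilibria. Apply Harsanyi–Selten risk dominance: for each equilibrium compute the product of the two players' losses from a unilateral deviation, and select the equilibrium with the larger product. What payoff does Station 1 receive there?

At both Band 2: Station 1 loses 0 − (-1) = 1 by deviating; Station 2 loses 13 − 7 = 6. Product = 1·6 = 6.
At both Band 3: Station 1 loses 7 − 3 = 4 by deviating; Station 2 loses 10 − 5 = 5. Product = 4·5 = 20.
20 > 6, so both Band 3 is risk-dominant. Station 1's payoff there is 7.

7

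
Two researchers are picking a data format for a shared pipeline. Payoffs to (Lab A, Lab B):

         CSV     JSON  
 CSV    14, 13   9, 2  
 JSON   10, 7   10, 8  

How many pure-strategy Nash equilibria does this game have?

Both CSV: Lab A gets 14 (best alternative 10); Lab B gets 13 (best alternative 2). Neither deviates — NE.
Both JSON: Lab A gets 10 (best alternative 9); Lab B gets 8 (best alternative 7). Neither deviates — NE.
(CSV, JSON) is not a NE: Lab A would switch to JSON (10 > 9).
No other cell survives both best-response checks, so there are 2 pure NE.

2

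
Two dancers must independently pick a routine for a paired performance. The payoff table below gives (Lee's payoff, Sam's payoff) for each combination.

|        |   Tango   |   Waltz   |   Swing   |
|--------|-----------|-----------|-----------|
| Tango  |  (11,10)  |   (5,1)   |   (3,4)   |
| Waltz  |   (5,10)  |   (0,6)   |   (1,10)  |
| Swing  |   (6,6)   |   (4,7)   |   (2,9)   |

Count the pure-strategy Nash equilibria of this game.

Both Tango: Lee gets 11 (best alternative 6); Sam gets 10 (best alternative 4). Neither deviates — NE.
Both Waltz is not a NE: Lee would switch to Tango (5 > 0).
No other cell survives both best-response checks, so there is 1 pure NE.

1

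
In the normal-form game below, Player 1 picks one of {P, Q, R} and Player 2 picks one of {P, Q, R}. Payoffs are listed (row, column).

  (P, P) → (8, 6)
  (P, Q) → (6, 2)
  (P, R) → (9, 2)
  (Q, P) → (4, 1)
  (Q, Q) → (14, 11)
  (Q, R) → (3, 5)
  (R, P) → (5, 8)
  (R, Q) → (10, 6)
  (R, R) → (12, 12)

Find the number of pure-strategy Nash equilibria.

3

Both P: Player 1 gets 8 (best alternative 5); Player 2 gets 6 (best alternative 2). Neither deviates — NE.
Both Q: Player 1 gets 14 (best alternative 10); Player 2 gets 11 (best alternative 5). Neither deviates — NE.
Both R: Player 1 gets 12 (best alternative 9); Player 2 gets 12 (best alternative 8). Neither deviates — NE.
(R, Q) is not a NE: Player 1 would switch to Q (14 > 10).
No other cell survives both best-response checks, so there are 3 pure NE.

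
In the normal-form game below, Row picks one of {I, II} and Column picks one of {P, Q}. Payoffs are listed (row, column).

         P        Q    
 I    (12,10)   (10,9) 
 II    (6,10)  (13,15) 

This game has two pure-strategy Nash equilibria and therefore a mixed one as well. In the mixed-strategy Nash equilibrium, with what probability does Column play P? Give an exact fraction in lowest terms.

Column's mix q on P must make Row indifferent between I and II.
Row's payoff from I: 12q + 10(1−q). From II: 6q + 13(1−q).
Set equal: 6q = 3(1−q) → q = 3/9 = 1/3.

1/3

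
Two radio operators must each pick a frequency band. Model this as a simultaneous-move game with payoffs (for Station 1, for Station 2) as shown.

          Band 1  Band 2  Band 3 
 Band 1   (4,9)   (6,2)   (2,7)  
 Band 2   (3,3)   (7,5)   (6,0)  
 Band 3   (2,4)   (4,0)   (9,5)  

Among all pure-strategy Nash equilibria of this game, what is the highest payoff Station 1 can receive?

9

Both Band 1 is a pure NE (Station 1: 4 ≥ 3; Station 2: 9 ≥ 7). Station 1 gets 4.
Both Band 2 is a pure NE (Station 1: 7 ≥ 6; Station 2: 5 ≥ 3). Station 1 gets 7.
Both Band 3 is a pure NE (Station 1: 9 ≥ 6; Station 2: 5 ≥ 4). Station 1 gets 9.
Every other cell has a profitable deviation for at least one player. Highest of {4, 7, 9} is 9.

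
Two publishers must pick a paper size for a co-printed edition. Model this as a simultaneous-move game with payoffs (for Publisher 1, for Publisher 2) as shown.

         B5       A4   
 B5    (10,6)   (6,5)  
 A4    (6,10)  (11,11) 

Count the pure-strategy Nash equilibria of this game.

2

Both B5: Publisher 1 gets 10 (best alternative 6); Publisher 2 gets 6 (best alternative 5). Neither deviates — NE.
Both A4: Publisher 1 gets 11 (best alternative 6); Publisher 2 gets 11 (best alternative 10). Neither deviates — NE.
(B5, A4) is not a NE: Publisher 1 would switch to A4 (11 > 6).
No other cell survives both best-response checks, so there are 2 pure NE.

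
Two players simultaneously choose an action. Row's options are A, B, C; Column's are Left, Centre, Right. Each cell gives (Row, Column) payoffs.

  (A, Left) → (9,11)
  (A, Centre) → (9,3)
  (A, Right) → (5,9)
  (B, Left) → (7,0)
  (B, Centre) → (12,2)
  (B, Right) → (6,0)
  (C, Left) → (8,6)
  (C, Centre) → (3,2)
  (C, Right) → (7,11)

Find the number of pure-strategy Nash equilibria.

3

(A, Left): Row gets 9 (best alternative 8); Column gets 11 (best alternative 9). Neither deviates — NE.
(B, Centre): Row gets 12 (best alternative 9); Column gets 2 (best alternative 0). Neither deviates — NE.
(C, Right): Row gets 7 (best alternative 6); Column gets 11 (best alternative 6). Neither deviates — NE.
(C, Centre) is not a NE: Row would switch to B (12 > 3).
No other cell survives both best-response checks, so there are 3 pure NE.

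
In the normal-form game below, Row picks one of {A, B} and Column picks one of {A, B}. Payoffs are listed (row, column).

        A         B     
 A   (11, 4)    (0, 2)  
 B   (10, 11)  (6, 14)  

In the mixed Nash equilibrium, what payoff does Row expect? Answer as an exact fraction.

66/7

Column mixes with probability q on A, chosen so Row is indifferent: 11q + 0(1−q) = 10q + 6(1−q) gives q = 6/7.
Row's expected payoff (from either row, since indifferent) is 11·6/7 + 0·1/7 = 66/7.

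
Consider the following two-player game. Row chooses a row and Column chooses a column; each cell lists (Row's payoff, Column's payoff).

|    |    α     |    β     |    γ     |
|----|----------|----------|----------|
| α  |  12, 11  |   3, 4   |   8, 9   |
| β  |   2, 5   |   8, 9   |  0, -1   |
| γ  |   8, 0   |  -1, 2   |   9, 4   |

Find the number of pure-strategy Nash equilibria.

3

Both α: Row gets 12 (best alternative 8); Column gets 11 (best alternative 9). Neither deviates — NE.
Both β: Row gets 8 (best alternative 3); Column gets 9 (best alternative 5). Neither deviates — NE.
Both γ: Row gets 9 (best alternative 8); Column gets 4 (best alternative 2). Neither deviates — NE.
(β, α) is not a NE: Row would switch to α (12 > 2).
No other cell survives both best-response checks, so there are 3 pure NE.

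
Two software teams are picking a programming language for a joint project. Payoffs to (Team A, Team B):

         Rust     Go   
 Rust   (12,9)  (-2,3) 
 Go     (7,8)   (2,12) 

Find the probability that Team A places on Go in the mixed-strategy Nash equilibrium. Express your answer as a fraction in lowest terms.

Team A's mix p on Rust must make Team B indifferent between Rust and Go.
Team B's payoff from Rust: 9p + 8(1−p). From Go: 3p + 12(1−p).
Set equal: 6p = 4(1−p) → p = 4/10 = 2/5.
Probability on Go is 1 − 2/5 = 3/5.

3/5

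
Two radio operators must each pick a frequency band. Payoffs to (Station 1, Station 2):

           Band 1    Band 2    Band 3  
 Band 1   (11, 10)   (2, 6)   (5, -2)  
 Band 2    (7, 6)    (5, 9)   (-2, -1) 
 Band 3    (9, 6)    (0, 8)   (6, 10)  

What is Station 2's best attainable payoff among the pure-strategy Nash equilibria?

Both Band 1 is a pure NE (Station 1: 11 ≥ 9; Station 2: 10 ≥ 6). Station 2 gets 10.
Both Band 2 is a pure NE (Station 1: 5 ≥ 2; Station 2: 9 ≥ 6). Station 2 gets 9.
Both Band 3 is a pure NE (Station 1: 6 ≥ 5; Station 2: 10 ≥ 8). Station 2 gets 10.
Every other cell has a profitable deviation for at least one player. Highest of {10, 9, 10} is 10.

10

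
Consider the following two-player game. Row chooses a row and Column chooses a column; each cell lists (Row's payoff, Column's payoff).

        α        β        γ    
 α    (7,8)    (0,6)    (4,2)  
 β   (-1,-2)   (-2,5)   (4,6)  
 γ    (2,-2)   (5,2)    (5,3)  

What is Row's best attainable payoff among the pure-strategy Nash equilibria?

Both α is a pure NE (Row: 7 ≥ 2; Column: 8 ≥ 6). Row gets 7.
Both γ is a pure NE (Row: 5 ≥ 4; Column: 3 ≥ 2). Row gets 5.
Every other cell has a profitable deviation for at least one player. Highest of {7, 5} is 7.

7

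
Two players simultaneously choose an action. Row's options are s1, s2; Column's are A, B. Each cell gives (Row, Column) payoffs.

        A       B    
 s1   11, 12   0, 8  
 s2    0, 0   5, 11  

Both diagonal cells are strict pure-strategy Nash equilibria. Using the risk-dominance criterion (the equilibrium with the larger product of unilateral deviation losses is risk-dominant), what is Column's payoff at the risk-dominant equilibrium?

At (s1, A): Row loses 11 − 0 = 11 by deviating; Column loses 12 − 8 = 4. Product = 11·4 = 44.
At (s2, B): Row loses 5 − 0 = 5 by deviating; Column loses 11 − 0 = 11. Product = 5·11 = 55.
55 > 44, so (s2, B) is risk-dominant. Column's payoff there is 11.

11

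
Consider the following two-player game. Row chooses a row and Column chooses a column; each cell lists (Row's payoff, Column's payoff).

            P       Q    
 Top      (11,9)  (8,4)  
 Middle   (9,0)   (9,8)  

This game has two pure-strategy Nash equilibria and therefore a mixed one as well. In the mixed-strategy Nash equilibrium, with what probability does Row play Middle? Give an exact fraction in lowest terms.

5/13

Row's mix p on Top must make Column indifferent between P and Q.
Column's payoff from P: 9p + 0(1−p). From Q: 4p + 8(1−p).
Set equal: 5p = 8(1−p) → p = 8/13.
Probability on Middle is 1 − 8/13 = 5/13.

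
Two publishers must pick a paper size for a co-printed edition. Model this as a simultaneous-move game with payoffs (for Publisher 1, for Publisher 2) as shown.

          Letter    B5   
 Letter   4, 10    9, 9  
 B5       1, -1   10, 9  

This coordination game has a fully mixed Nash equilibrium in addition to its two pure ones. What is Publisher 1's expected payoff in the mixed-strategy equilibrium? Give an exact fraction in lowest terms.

31/4

Publisher 2 mixes with probability q on Letter, chosen so Publisher 1 is indifferent: 4q + 9(1−q) = 1q + 10(1−q) gives q = 1/4.
Publisher 1's expected payoff (from either row, since indifferent) is 4·1/4 + 9·3/4 = 31/4.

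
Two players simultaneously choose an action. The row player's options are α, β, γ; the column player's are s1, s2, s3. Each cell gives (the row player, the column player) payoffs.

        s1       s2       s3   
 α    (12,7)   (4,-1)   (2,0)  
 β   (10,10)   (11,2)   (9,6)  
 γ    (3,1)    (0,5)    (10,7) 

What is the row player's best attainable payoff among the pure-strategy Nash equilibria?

(α, s1) is a pure NE (the row player: 12 ≥ 10; the column player: 7 ≥ 0). The row player gets 12.
(γ, s3) is a pure NE (the row player: 10 ≥ 9; the column player: 7 ≥ 5). The row player gets 10.
Every other cell has a profitable deviation for at least one player. Highest of {12, 10} is 12.

12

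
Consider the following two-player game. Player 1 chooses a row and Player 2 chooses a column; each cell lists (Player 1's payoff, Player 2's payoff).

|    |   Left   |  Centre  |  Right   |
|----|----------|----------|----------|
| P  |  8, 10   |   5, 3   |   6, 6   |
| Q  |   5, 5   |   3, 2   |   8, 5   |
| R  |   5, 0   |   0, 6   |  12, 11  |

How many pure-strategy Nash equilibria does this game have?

(P, Left): Player 1 gets 8 (best alternative 5); Player 2 gets 10 (best alternative 6). Neither deviates — NE.
(R, Right): Player 1 gets 12 (best alternative 8); Player 2 gets 11 (best alternative 6). Neither deviates — NE.
(Q, Centre) is not a NE: Player 1 would switch to P (5 > 3).
No other cell survives both best-response checks, so there are 2 pure NE.

2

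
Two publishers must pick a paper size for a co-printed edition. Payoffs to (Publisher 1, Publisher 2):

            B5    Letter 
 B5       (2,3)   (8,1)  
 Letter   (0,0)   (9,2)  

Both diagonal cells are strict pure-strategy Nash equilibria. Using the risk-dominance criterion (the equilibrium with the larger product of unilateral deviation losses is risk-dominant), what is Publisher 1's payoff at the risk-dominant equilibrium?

2

At both B5: Publisher 1 loses 2 − 0 = 2 by deviating; Publisher 2 loses 3 − 1 = 2. Product = 2·2 = 4.
At both Letter: Publisher 1 loses 9 − 8 = 1 by deviating; Publisher 2 loses 2 − 0 = 2. Product = 1·2 = 2.
4 > 2, so both B5 is risk-dominant. Publisher 1's payoff there is 2.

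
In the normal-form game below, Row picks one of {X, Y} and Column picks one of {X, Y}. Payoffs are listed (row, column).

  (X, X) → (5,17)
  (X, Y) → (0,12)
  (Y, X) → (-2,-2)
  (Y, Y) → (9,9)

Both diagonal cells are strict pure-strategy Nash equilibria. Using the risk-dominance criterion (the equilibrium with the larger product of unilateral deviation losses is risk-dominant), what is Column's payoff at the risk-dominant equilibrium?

At both X: Row loses 5 − (-2) = 7 by deviating; Column loses 17 − 12 = 5. Product = 7·5 = 35.
At both Y: Row loses 9 − 0 = 9 by deviating; Column loses 9 − (-2) = 11. Product = 9·11 = 99.
99 > 35, so both Y is risk-dominant. Column's payoff there is 9.

9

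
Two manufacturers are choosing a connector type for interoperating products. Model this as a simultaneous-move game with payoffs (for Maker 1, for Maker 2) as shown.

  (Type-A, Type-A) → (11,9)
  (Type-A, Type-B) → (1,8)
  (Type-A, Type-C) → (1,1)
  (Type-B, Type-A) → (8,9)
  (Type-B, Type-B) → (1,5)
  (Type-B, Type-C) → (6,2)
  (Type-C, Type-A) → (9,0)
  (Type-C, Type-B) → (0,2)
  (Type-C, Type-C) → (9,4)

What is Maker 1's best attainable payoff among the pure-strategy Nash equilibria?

11

Both Type-A is a pure NE (Maker 1: 11 ≥ 9; Maker 2: 9 ≥ 8). Maker 1 gets 11.
Both Type-C is a pure NE (Maker 1: 9 ≥ 6; Maker 2: 4 ≥ 2). Maker 1 gets 9.
Every other cell has a profitable deviation for at least one player. Highest of {11, 9} is 11.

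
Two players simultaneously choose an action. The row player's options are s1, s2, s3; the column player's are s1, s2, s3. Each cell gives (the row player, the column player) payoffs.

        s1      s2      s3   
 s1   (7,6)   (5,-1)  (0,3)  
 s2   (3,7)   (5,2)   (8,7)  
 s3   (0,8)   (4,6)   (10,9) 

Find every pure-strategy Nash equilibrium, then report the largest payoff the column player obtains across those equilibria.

9

Both s1 is a pure NE (the row player: 7 ≥ 3; the column player: 6 ≥ 3). The column player gets 6.
Both s3 is a pure NE (the row player: 10 ≥ 8; the column player: 9 ≥ 8). The column player gets 9.
Every other cell has a profitable deviation for at least one player. Highest of {6, 9} is 9.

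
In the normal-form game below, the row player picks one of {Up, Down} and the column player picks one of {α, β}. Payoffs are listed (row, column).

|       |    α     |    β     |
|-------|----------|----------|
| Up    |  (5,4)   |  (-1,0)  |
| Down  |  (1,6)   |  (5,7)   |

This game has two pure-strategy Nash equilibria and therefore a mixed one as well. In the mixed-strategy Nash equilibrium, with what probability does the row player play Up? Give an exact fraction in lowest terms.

The row player's mix p on Up must make the column player indifferent between α and β.
The column player's payoff from α: 4p + 6(1−p). From β: 0p + 7(1−p).
Set equal: 4p = 1(1−p) → p = 1/5.

1/5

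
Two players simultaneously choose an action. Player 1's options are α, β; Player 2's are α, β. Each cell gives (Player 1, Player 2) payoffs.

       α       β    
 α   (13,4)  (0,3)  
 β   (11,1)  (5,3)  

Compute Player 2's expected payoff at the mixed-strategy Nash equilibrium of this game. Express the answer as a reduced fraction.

Player 1 mixes with probability p on α, chosen so Player 2 is indifferent: 4p + 1(1−p) = 3p + 3(1−p) gives p = 2/3.
Player 2's expected payoff is 4·2/3 + 1·1/3 = 3.

3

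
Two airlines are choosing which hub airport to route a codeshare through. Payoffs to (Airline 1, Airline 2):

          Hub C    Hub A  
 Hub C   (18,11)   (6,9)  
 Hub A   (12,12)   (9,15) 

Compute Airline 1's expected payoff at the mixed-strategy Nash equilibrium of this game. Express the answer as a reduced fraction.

10

Airline 2 mixes with probability q on Hub C, chosen so Airline 1 is indifferent: 18q + 6(1−q) = 12q + 9(1−q) gives q = 1/3.
Airline 1's expected payoff (from either row, since indifferent) is 18·1/3 + 6·2/3 = 10.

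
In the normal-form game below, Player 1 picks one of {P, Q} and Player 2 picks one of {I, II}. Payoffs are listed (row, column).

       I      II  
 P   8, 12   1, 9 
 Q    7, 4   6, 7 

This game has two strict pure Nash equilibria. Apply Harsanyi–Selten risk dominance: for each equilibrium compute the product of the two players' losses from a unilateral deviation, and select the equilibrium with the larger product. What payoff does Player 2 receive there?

At (P, I): Player 1 loses 8 − 7 = 1 by deviating; Player 2 loses 12 − 9 = 3. Product = 1·3 = 3.
At (Q, II): Player 1 loses 6 − 1 = 5 by deviating; Player 2 loses 7 − 4 = 3. Product = 5·3 = 15.
15 > 3, so (Q, II) is risk-dominant. Player 2's payoff there is 7.

7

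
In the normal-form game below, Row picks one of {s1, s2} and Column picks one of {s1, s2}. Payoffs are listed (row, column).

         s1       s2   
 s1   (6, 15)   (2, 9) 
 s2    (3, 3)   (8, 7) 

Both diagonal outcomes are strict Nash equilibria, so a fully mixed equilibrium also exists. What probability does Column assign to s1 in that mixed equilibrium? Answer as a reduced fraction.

2/3

Column's mix q on s1 must make Row indifferent between s1 and s2.
Row's payoff from s1: 6q + 2(1−q). From s2: 3q + 8(1−q).
Set equal: 3q = 6(1−q) → q = 6/9 = 2/3.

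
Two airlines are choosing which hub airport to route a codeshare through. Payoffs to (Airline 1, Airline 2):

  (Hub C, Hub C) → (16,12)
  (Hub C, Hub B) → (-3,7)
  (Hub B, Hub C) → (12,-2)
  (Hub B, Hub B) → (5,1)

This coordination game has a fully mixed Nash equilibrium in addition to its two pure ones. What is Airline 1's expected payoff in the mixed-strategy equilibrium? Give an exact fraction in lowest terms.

29/3

Airline 2 mixes with probability q on Hub C, chosen so Airline 1 is indifferent: 16q + (-3)(1−q) = 12q + 5(1−q) gives q = 2/3.
Airline 1's expected payoff (from either row, since indifferent) is 16·2/3 + (-3)·1/3 = 29/3.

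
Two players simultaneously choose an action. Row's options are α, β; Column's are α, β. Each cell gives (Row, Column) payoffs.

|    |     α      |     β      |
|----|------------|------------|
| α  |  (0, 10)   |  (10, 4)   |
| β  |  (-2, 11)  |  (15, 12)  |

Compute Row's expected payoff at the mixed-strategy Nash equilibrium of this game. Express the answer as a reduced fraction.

Column mixes with probability q on α, chosen so Row is indifferent: 0q + 10(1−q) = (-2)q + 15(1−q) gives q = 5/7.
Row's expected payoff (from either row, since indifferent) is 0·5/7 + 10·2/7 = 20/7.

20/7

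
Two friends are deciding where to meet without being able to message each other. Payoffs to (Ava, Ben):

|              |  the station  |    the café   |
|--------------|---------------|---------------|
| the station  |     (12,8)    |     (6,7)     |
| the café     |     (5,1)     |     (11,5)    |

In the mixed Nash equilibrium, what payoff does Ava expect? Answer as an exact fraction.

17/2

Ben mixes with probability q on the station, chosen so Ava is indifferent: 12q + 6(1−q) = 5q + 11(1−q) gives q = 5/12.
Ava's expected payoff (from either row, since indifferent) is 12·5/12 + 6·7/12 = 17/2.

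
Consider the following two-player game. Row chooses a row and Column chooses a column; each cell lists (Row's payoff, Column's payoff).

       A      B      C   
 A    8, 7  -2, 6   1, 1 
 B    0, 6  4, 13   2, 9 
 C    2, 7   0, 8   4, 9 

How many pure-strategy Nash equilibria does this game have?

3

Both A: Row gets 8 (best alternative 2); Column gets 7 (best alternative 6). Neither deviates — NE.
Both B: Row gets 4 (best alternative 0); Column gets 13 (best alternative 9). Neither deviates — NE.
Both C: Row gets 4 (best alternative 2); Column gets 9 (best alternative 8). Neither deviates — NE.
(A, B) is not a NE: Row would switch to B (4 > -2).
No other cell survives both best-response checks, so there are 3 pure NE.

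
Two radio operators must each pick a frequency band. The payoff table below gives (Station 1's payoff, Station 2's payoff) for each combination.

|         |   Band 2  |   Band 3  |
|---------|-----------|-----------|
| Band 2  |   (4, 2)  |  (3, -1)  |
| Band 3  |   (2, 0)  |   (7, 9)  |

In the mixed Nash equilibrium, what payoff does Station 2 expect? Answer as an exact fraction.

Station 1 mixes with probability p on Band 2, chosen so Station 2 is indifferent: 2p + 0(1−p) = (-1)p + 9(1−p) gives p = 3/4.
Station 2's expected payoff is 2·3/4 + 0·1/4 = 3/2.

3/2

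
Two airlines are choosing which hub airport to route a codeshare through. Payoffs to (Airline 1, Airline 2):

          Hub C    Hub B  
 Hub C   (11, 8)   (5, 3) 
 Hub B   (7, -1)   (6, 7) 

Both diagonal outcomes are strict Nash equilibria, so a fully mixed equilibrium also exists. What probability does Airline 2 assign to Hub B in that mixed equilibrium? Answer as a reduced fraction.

Airline 2's mix q on Hub C must make Airline 1 indifferent between Hub C and Hub B.
Airline 1's payoff from Hub C: 11q + 5(1−q). From Hub B: 7q + 6(1−q).
Set equal: 4q = 1(1−q) → q = 1/5.
Probability on Hub B is 1 − 1/5 = 4/5.

4/5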